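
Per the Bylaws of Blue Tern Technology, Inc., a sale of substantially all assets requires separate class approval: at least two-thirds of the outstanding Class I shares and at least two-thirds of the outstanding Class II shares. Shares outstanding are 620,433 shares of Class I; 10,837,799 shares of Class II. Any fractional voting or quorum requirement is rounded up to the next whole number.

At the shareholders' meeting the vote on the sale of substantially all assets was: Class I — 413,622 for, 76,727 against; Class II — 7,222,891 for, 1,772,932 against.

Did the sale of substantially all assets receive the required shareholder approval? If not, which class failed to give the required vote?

Class I: 2/3 of 620433 = 413622; 413,622 required, 413,622 in favor — approved.
Class II: 2/3 of 10837799 = 7225199.33, rounded up to 7225200; 7,225,200 required, 7,222,891 in favor — not approved.

Not approved — the Class II shares did not give the required vote.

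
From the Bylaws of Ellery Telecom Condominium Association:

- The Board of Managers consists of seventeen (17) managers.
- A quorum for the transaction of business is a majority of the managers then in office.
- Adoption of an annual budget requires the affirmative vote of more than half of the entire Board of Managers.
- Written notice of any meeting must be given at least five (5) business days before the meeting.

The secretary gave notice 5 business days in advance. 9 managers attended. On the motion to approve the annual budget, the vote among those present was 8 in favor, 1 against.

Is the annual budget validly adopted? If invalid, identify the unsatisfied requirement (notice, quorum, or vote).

Invalid — vote requirement not satisfied.

Notice: 5 business days given; 5 required (5 ≥ 5). Satisfied.
Quorum: 9 present; quorum is 9. Satisfied.
Vote: the annual budget requires a majority of the entire Board of Managers (17). A majority of 17 is 9, so 9 affirmative votes are needed; 8 voted in favor. Not satisfied.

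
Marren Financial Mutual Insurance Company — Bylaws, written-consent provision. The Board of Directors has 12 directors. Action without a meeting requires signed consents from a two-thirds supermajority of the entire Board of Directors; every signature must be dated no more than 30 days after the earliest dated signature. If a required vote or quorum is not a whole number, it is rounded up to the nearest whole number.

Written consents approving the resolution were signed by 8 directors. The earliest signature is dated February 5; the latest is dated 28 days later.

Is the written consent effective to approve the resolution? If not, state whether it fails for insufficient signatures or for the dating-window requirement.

Effective — both the signature and dating-window requirements are satisfied.

Signatures required: a two-thirds supermajority of 12 — 2/3 of 12 = 8, so 8 needed; 8 signed. Sufficient.
Dating window: the latest signature is 28 days after the earliest; the limit is 30 days. Within the window.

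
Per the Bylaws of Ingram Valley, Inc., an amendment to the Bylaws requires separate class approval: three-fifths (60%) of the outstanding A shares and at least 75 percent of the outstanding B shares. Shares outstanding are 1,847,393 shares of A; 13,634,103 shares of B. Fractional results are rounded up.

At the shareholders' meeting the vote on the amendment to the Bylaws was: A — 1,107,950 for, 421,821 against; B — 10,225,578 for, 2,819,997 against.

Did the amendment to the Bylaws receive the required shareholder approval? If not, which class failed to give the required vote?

A: 3/5 of 1847393 = 1108435.80, rounded up to 1108436; 1,108,436 required, 1,107,950 in favor — not approved.
B: 3/4 of 13634103 = 10225577.25, rounded up to 10225578; 10,225,578 required, 10,225,578 in favor — approved.

Not approved — the A shares did not give the required vote.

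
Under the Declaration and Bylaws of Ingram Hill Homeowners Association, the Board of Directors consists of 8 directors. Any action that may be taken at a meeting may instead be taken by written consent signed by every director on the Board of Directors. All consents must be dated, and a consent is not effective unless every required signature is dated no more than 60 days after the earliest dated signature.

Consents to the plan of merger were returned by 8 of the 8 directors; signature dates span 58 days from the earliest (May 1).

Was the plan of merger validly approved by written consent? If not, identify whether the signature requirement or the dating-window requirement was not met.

Effective — both the signature and dating-window requirements are satisfied.

Signatures required: every one of 8 — unanimous means all 8, so 8 needed; 8 signed. Sufficient.
Dating window: the latest signature is 58 days after the earliest; the limit is 60 days. Within the window.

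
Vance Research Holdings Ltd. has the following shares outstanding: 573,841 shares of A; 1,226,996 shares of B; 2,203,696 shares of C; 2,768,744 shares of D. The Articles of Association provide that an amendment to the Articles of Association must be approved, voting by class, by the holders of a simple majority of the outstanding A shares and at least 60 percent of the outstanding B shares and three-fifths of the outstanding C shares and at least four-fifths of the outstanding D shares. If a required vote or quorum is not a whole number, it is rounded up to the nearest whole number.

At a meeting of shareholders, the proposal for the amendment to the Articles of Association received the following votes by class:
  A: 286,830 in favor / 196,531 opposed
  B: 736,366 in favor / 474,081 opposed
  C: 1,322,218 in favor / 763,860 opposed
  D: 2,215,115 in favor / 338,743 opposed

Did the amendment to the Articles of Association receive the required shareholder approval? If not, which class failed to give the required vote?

A: a majority of 573841 is 286921; 286,921 required, 286,830 in favor — not approved.
B: 3/5 of 1226996 = 736197.60, rounded up to 736198; 736,198 required, 736,366 in favor — approved.
C: 3/5 of 2203696 = 1322217.60, rounded up to 1322218; 1,322,218 required, 1,322,218 in favor — approved.
D: 4/5 of 2768744 = 2214995.20, rounded up to 2214996; 2,214,996 required, 2,215,115 in favor — approved.

Not approved — the A shares did not give the required vote.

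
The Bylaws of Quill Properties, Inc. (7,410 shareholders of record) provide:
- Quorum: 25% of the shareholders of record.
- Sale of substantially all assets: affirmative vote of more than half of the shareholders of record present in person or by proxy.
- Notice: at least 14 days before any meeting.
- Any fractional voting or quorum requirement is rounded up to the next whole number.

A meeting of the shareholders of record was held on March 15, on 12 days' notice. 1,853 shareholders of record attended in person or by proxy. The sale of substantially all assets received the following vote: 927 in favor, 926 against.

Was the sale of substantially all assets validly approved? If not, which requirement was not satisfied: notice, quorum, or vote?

Notice: 12 days given; 14 required. Not satisfied.
Quorum: 25% of 7,410 = 1,852.50, rounded up to 1,853; 1,853 present. Satisfied.
Vote: requires a majority of those present (1,853); a majority of 1853 is 927, so 927 needed; 927 in favor. Satisfied.

Invalid — notice requirement not satisfied.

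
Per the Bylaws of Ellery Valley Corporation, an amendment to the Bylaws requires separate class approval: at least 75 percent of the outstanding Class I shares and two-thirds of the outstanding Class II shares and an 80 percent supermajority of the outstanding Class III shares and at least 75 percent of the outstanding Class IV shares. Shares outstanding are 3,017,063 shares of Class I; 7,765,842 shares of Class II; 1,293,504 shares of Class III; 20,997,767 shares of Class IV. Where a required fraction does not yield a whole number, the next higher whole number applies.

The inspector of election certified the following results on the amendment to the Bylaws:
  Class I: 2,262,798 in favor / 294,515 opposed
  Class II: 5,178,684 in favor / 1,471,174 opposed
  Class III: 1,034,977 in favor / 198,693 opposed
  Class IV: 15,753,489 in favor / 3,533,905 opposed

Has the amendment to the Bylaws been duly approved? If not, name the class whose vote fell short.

Approved — every class gave the required vote.

Class I: 3/4 of 3017063 = 2262797.25, rounded up to 2262798; 2,262,798 required, 2,262,798 in favor — approved.
Class II: 2/3 of 7765842 = 5177228; 5,177,228 required, 5,178,684 in favor — approved.
Class III: 4/5 of 1293504 = 1034803.20, rounded up to 1034804; 1,034,804 required, 1,034,977 in favor — approved.
Class IV: 3/4 of 20997767 = 15748325.25, rounded up to 15748326; 15,748,326 required, 15,753,489 in favor — approved.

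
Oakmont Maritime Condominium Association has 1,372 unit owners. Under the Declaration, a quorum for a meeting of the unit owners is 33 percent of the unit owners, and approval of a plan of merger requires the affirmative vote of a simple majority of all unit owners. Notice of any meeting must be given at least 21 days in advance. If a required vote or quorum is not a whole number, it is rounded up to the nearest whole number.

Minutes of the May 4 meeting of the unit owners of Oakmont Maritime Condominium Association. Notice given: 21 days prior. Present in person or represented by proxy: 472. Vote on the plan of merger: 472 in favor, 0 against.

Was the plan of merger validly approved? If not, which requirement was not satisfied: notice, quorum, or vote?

Notice: 21 days given; 21 required. Satisfied.
Quorum: 33% of 1,372 = 452.76, rounded up to 453; 472 present. Satisfied.
Vote: requires a majority of all unit owners (1,372); a majority of 1372 is 687, so 687 needed; 472 in favor. Not satisfied.

Invalid — vote requirement not satisfied.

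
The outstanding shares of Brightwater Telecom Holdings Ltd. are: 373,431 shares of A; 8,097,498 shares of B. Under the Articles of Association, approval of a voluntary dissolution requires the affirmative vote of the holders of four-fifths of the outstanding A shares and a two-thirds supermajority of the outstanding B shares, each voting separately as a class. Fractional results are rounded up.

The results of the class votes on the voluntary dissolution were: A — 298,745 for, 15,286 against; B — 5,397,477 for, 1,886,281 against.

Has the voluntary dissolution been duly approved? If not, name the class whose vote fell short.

A: 4/5 of 373431 = 298744.80, rounded up to 298745; 298,745 required, 298,745 in favor — approved.
B: 2/3 of 8097498 = 5398332; 5,398,332 required, 5,397,477 in favor — not approved.

Not approved — the B shares did not give the required vote.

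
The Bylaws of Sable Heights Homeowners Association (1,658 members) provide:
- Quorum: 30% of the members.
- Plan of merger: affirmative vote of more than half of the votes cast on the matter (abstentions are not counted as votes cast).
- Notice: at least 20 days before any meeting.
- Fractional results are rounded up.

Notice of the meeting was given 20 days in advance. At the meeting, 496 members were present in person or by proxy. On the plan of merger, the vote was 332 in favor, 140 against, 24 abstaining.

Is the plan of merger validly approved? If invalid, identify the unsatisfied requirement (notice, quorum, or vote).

Invalid — quorum requirement not satisfied.

Notice: 20 days given; 20 required. Satisfied.
Quorum: 30% of 1,658 = 497.40, rounded up to 498; 496 present. Not satisfied.
Vote: requires a majority of the votes cast (496 − 24 abstaining = 472); a majority of 472 is 237, so 237 needed; 332 in favor. Satisfied.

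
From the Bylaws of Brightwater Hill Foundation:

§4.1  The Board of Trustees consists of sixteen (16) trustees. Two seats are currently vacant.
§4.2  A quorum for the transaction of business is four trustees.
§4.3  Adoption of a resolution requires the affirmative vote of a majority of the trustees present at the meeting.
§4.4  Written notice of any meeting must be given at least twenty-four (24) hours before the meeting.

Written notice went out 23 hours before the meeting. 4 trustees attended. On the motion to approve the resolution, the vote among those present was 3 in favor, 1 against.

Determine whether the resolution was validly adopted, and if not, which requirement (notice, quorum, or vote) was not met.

Notice: 23 hours given; 24 required (23 < 24). Not satisfied.
Quorum: 4 present; quorum is 4. Satisfied.
Vote: the resolution requires a majority of the trustees present (4). A majority of 4 is 3, so 3 affirmative votes are needed; 3 voted in favor. Satisfied.

Invalid — notice requirement not satisfied.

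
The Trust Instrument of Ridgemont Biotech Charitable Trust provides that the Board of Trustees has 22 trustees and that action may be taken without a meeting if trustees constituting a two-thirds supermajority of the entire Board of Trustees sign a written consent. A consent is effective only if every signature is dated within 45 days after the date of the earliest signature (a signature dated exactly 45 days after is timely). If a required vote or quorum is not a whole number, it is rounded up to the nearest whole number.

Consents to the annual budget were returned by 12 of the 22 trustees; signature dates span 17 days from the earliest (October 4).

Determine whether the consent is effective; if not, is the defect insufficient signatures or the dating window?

Signatures required: a two-thirds supermajority of 22 — 2/3 of 22 = 14.67, rounded up to 15, so 15 needed; 12 signed. Insufficient.
Dating window: the latest signature is 17 days after the earliest; the limit is 45 days. Within the window.

Not effective — insufficient signatures.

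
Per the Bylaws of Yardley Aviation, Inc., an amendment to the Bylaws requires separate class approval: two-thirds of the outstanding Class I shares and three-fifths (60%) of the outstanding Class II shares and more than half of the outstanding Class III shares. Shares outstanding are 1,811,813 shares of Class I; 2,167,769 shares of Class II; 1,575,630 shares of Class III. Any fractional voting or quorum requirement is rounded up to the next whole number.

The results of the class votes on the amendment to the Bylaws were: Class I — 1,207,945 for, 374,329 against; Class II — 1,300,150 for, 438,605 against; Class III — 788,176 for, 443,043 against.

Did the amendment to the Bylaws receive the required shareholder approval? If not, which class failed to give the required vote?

Class I: 2/3 of 1811813 = 1207875.33, rounded up to 1207876; 1,207,876 required, 1,207,945 in favor — approved.
Class II: 3/5 of 2167769 = 1300661.40, rounded up to 1300662; 1,300,662 required, 1,300,150 in favor — not approved.
Class III: a majority of 1575630 is 787816; 787,816 required, 788,176 in favor — approved.

Not approved — the Class II shares did not give the required vote.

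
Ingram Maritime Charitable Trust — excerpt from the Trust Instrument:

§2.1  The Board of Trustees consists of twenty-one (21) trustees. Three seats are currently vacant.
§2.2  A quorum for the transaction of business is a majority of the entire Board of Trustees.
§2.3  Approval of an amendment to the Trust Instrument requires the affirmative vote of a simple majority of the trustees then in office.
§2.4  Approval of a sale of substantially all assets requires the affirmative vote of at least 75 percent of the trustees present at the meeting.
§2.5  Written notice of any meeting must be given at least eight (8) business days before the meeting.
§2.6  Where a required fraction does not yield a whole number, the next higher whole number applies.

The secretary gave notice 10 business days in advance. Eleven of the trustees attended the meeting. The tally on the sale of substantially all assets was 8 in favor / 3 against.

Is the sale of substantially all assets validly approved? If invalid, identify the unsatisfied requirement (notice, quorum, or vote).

Invalid — vote requirement not satisfied.

Notice: 10 business days given; 8 required (10 ≥ 8). Satisfied.
Quorum: 11 present; quorum is 11. Satisfied.
Vote: the sale of substantially all assets requires three-fourths of the trustees present (11). 3/4 of 11 = 8.25, rounded up to 9, so 9 affirmative votes are needed; 8 voted in favor. Not satisfied.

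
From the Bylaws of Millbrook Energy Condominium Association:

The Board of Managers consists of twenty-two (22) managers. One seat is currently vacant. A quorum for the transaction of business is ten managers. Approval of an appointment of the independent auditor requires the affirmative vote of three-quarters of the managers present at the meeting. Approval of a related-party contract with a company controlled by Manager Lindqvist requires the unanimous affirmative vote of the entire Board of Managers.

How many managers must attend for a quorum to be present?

10

The quorum is fixed at 10.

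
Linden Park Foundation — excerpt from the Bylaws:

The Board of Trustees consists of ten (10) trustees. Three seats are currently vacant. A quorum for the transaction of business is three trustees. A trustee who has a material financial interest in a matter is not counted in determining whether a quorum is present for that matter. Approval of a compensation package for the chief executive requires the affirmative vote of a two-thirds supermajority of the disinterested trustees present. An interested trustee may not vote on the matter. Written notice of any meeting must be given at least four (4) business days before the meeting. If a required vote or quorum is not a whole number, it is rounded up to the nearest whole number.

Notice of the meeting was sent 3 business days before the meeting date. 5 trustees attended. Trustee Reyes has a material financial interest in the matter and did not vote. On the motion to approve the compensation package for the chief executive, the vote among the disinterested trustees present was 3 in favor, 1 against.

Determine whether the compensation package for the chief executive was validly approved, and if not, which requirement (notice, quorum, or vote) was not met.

Invalid — notice requirement not satisfied.

Notice: 3 business days given; 4 required (3 < 4). Not satisfied.
Quorum: 5 present, but the 1 interested trustee does not count, leaving 4. Quorum is 3. Satisfied.
Vote: the compensation package for the chief executive requires two-thirds of the disinterested trustees present (5 − 1 = 4). 2/3 of 4 = 2.67, rounded up to 3, so 3 affirmative votes are needed; 3 voted in favor. Satisfied.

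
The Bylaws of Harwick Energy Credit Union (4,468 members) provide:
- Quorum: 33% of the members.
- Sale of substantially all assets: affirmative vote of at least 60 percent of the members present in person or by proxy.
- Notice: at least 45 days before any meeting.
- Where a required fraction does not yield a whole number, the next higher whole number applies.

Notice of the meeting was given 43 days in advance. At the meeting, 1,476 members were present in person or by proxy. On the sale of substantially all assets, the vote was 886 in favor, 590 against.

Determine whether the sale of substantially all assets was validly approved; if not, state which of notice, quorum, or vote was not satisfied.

Invalid — notice requirement not satisfied.

Notice: 43 days given; 45 required. Not satisfied.
Quorum: 33% of 4,468 = 1,474.44, rounded up to 1,475; 1,476 present. Satisfied.
Vote: requires three-fifths of those present (1,476); 3/5 of 1476 = 885.60, rounded up to 886, so 886 needed; 886 in favor. Satisfied.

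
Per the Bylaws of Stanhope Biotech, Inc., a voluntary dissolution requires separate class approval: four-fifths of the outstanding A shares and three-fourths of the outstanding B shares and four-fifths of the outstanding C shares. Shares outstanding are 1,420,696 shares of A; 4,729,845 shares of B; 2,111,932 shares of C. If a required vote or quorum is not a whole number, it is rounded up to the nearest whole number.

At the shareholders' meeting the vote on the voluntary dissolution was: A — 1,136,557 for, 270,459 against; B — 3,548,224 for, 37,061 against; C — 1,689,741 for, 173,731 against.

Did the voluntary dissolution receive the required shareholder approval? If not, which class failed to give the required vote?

A: 4/5 of 1420696 = 1136556.80, rounded up to 1136557; 1,136,557 required, 1,136,557 in favor — approved.
B: 3/4 of 4729845 = 3547383.75, rounded up to 3547384; 3,547,384 required, 3,548,224 in favor — approved.
C: 4/5 of 2111932 = 1689545.60, rounded up to 1689546; 1,689,546 required, 1,689,741 in favor — approved.

Approved — every class gave the required vote.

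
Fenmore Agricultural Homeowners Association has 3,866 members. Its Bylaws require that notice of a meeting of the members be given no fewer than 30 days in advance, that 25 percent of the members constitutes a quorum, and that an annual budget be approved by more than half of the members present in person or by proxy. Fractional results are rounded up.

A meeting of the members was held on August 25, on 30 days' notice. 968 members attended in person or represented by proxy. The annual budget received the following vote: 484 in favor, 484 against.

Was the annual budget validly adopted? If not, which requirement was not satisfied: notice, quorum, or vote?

Invalid — vote requirement not satisfied.

Notice: 30 days given; 30 required. Satisfied.
Quorum: 25% of 3,866 = 966.50, rounded up to 967; 968 present. Satisfied.
Vote: requires a majority of those present (968); a majority of 968 is 485, so 485 needed; 484 in favor. Not satisfied.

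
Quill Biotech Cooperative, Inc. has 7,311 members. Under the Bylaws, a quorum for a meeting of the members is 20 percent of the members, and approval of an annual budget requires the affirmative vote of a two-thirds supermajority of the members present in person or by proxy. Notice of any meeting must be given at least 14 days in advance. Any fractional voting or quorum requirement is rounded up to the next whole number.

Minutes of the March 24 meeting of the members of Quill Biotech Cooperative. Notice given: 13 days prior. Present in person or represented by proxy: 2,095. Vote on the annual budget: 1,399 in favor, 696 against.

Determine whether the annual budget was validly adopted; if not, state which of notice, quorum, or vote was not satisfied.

Notice: 13 days given; 14 required. Not satisfied.
Quorum: 20% of 7,311 = 1,462.20, rounded up to 1,463; 2,095 present. Satisfied.
Vote: requires two-thirds of those present (2,095); 2/3 of 2095 = 1396.67, rounded up to 1397, so 1,397 needed; 1,399 in favor. Satisfied.

Invalid — notice requirement not satisfied.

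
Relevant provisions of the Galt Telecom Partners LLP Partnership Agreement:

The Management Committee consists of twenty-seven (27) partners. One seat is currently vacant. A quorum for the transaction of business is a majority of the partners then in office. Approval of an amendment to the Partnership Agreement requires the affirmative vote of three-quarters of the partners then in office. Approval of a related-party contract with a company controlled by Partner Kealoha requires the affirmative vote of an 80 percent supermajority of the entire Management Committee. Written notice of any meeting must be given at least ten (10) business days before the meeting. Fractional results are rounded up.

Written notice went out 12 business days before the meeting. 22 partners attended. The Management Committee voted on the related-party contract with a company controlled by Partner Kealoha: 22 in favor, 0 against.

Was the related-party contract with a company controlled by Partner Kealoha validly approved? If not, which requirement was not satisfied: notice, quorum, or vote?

Notice: 12 business days given; 10 required (12 ≥ 10). Satisfied.
Quorum: 22 present; quorum is 14. Satisfied.
Vote: the related-party contract with a company controlled by Partner Kealoha requires four-fifths of the entire Management Committee (27). 4/5 of 27 = 21.60, rounded up to 22, so 22 affirmative votes are needed; 22 voted in favor. Satisfied.

Valid — all requirements satisfied.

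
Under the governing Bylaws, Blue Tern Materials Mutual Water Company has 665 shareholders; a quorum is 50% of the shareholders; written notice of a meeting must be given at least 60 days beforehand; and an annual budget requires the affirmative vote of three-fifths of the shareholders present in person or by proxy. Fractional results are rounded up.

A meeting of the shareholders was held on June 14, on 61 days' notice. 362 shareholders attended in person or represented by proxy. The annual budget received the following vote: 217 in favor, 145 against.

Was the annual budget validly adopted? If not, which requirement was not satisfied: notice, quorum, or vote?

Invalid — vote requirement not satisfied.

Notice: 61 days given; 60 required. Satisfied.
Quorum: 50% of 665 = 332.50, rounded up to 333; 362 present. Satisfied.
Vote: requires three-fifths of those present (362); 3/5 of 362 = 217.20, rounded up to 218, so 218 needed; 217 in favor. Not satisfied.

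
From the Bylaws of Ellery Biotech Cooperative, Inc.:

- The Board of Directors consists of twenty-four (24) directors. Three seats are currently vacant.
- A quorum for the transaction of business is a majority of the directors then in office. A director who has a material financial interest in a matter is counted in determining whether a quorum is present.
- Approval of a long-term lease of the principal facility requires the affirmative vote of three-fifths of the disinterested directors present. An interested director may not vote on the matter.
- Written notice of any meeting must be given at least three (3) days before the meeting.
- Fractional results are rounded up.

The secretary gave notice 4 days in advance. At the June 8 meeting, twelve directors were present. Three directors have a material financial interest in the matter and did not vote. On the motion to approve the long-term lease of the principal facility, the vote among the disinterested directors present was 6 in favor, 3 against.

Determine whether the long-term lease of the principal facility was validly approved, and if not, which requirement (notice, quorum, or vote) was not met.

Valid — all requirements satisfied.

Notice: 4 days given; 3 required (4 ≥ 3). Satisfied.
Quorum: 12 present (interested directors count toward quorum); quorum is 11. Satisfied.
Vote: the long-term lease of the principal facility requires three-fifths of the disinterested directors present (12 − 3 = 9). 3/5 of 9 = 5.40, rounded up to 6, so 6 affirmative votes are needed; 6 voted in favor. Satisfied.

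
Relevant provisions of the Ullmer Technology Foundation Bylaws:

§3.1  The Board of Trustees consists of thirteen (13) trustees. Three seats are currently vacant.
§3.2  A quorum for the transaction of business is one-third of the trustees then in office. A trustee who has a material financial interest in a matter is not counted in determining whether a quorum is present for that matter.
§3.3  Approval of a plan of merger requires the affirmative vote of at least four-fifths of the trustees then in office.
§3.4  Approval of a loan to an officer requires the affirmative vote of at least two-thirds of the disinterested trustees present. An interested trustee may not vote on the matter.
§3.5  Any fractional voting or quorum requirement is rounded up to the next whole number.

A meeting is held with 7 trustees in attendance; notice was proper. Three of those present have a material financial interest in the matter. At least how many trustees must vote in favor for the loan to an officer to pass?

3

The loan to an officer requires two-thirds of the disinterested trustees present (7 − 3 = 4).
2/3 of 4 = 2.67, rounded up to 3.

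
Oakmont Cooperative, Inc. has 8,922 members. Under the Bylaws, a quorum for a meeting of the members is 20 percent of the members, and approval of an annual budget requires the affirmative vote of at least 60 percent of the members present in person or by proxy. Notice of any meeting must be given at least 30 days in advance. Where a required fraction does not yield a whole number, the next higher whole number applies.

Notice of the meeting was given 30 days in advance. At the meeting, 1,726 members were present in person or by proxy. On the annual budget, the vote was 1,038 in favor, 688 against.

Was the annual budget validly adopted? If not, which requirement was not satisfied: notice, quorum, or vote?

Invalid — quorum requirement not satisfied.

Notice: 30 days given; 30 required. Satisfied.
Quorum: 20% of 8,922 = 1,784.40, rounded up to 1,785; 1,726 present. Not satisfied.
Vote: requires three-fifths of those present (1,726); 3/5 of 1726 = 1035.60, rounded up to 1036, so 1,036 needed; 1,038 in favor. Satisfied.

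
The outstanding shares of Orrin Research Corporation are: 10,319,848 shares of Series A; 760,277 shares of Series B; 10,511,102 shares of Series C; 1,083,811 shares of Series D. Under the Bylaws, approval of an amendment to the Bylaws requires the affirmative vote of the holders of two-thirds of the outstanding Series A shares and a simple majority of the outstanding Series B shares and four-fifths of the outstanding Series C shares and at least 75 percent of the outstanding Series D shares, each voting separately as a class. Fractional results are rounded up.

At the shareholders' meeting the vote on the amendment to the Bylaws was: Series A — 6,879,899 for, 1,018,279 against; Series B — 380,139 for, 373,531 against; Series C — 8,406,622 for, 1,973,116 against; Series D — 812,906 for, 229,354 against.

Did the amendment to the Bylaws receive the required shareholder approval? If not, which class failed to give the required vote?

Series A: 2/3 of 10319848 = 6879898.67, rounded up to 6879899; 6,879,899 required, 6,879,899 in favor — approved.
Series B: a majority of 760277 is 380139; 380,139 required, 380,139 in favor — approved.
Series C: 4/5 of 10511102 = 8408881.60, rounded up to 8408882; 8,408,882 required, 8,406,622 in favor — not approved.
Series D: 3/4 of 1083811 = 812858.25, rounded up to 812859; 812,859 required, 812,906 in favor — approved.

Not approved — the Series C shares did not give the required vote.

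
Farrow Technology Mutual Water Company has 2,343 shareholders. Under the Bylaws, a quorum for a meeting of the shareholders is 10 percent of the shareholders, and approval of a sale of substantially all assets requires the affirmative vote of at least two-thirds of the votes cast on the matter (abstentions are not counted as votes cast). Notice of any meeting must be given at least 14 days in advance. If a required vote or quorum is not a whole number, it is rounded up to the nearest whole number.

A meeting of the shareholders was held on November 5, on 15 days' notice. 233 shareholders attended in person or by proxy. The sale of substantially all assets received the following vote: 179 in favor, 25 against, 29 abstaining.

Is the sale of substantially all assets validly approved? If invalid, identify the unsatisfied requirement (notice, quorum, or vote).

Invalid — quorum requirement not satisfied.

Notice: 15 days given; 14 required. Satisfied.
Quorum: 10% of 2,343 = 234.30, rounded up to 235; 233 present. Not satisfied.
Vote: requires two-thirds of the votes cast (233 − 29 abstaining = 204); 2/3 of 204 = 136, so 136 needed; 179 in favor. Satisfied.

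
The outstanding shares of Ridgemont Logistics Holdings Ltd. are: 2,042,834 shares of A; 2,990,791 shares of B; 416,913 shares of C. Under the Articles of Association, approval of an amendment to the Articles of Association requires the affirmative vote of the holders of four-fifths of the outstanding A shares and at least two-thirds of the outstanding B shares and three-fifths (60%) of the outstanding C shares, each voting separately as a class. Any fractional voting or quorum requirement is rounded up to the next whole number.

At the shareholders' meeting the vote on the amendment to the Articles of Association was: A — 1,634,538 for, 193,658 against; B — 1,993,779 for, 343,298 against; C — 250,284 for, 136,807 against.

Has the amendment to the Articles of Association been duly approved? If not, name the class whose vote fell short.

Not approved — the B shares did not give the required vote.

A: 4/5 of 2042834 = 1634267.20, rounded up to 1634268; 1,634,268 required, 1,634,538 in favor — approved.
B: 2/3 of 2990791 = 1993860.67, rounded up to 1993861; 1,993,861 required, 1,993,779 in favor — not approved.
C: 3/5 of 416913 = 250147.80, rounded up to 250148; 250,148 required, 250,284 in favor — approved.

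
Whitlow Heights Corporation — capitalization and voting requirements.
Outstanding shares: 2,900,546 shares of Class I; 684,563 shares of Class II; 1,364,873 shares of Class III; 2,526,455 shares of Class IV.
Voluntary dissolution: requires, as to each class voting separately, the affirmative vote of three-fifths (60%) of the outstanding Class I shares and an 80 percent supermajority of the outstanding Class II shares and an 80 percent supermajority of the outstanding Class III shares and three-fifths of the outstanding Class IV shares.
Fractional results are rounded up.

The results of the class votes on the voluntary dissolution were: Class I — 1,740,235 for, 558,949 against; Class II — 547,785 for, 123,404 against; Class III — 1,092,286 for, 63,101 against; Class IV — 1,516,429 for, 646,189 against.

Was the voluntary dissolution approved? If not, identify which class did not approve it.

Class I: 3/5 of 2900546 = 1740327.60, rounded up to 1740328; 1,740,328 required, 1,740,235 in favor — not approved.
Class II: 4/5 of 684563 = 547650.40, rounded up to 547651; 547,651 required, 547,785 in favor — approved.
Class III: 4/5 of 1364873 = 1091898.40, rounded up to 1091899; 1,091,899 required, 1,092,286 in favor — approved.
Class IV: 3/5 of 2526455 = 1515873; 1,515,873 required, 1,516,429 in favor — approved.

Not approved — the Class I shares did not give the required vote.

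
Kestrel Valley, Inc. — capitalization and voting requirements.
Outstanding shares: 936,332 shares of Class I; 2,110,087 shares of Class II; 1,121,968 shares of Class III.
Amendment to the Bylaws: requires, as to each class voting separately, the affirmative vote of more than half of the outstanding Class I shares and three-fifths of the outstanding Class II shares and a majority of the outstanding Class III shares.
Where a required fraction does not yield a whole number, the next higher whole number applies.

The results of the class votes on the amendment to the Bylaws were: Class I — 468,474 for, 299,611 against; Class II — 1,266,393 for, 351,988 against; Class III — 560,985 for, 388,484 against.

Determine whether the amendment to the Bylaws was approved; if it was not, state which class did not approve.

Approved — every class gave the required vote.

Class I: a majority of 936332 is 468167; 468,167 required, 468,474 in favor — approved.
Class II: 3/5 of 2110087 = 1266052.20, rounded up to 1266053; 1,266,053 required, 1,266,393 in favor — approved.
Class III: a majority of 1121968 is 560985; 560,985 required, 560,985 in favor — approved.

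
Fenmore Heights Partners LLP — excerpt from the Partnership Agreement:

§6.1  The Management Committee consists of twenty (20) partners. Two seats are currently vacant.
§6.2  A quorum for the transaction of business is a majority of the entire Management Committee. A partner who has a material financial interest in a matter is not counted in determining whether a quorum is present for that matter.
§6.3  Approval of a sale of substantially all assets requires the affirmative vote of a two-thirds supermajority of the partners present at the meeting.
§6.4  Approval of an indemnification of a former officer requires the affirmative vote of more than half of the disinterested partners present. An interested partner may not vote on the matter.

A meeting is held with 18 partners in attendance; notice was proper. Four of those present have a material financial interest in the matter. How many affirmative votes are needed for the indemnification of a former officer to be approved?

The indemnification of a former officer requires a majority of the disinterested partners present (18 − 4 = 14).
A majority of 14 is 8.

8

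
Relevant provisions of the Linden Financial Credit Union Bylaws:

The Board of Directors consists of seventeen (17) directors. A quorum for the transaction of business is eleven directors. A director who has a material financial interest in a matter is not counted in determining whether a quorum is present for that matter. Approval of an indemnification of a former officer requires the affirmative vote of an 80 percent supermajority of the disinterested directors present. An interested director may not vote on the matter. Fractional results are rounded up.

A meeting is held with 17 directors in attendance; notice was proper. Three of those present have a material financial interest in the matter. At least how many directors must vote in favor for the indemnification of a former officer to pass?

12

The indemnification of a former officer requires four-fifths of the disinterested directors present (17 − 3 = 14).
4/5 of 14 = 11.20, rounded up to 12.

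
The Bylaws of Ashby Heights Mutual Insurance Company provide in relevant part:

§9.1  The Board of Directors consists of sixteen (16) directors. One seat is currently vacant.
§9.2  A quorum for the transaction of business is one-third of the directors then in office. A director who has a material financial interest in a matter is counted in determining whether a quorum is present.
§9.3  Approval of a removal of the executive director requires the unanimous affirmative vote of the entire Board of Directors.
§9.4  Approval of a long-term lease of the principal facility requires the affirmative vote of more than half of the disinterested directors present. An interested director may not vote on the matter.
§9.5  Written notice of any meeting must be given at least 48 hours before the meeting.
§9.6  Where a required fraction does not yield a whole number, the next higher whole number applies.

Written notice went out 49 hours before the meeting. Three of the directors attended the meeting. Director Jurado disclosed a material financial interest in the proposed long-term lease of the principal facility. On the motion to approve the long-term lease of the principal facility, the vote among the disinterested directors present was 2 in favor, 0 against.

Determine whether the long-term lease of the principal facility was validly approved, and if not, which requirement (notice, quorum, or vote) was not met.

Notice: 49 hours given; 48 required (49 ≥ 48). Satisfied.
Quorum: 3 present (interested directors count toward quorum); quorum is 5. Not satisfied.
Vote: the long-term lease of the principal facility requires a majority of the disinterested directors present (3 − 1 = 2). A majority of 2 is 2, so 2 affirmative votes are needed; 2 voted in favor. Satisfied. (Moot — without a quorum no business can be validly transacted.)

Invalid — quorum requirement not satisfied.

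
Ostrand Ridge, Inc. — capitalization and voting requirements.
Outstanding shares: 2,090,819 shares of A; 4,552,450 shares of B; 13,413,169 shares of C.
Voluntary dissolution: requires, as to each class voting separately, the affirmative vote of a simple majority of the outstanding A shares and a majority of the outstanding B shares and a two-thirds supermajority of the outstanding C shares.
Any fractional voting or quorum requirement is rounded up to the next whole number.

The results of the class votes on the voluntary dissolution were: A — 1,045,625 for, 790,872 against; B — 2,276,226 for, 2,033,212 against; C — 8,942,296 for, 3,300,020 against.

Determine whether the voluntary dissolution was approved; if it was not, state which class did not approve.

A: a majority of 2090819 is 1045410; 1,045,410 required, 1,045,625 in favor — approved.
B: a majority of 4552450 is 2276226; 2,276,226 required, 2,276,226 in favor — approved.
C: 2/3 of 13413169 = 8942112.67, rounded up to 8942113; 8,942,113 required, 8,942,296 in favor — approved.

Approved — every class gave the required vote.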